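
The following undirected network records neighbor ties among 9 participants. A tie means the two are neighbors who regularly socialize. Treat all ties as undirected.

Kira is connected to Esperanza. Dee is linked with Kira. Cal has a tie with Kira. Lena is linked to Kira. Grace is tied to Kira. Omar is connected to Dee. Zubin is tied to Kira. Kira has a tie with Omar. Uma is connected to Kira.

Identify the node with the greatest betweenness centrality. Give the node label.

Kira

Unnormalized betweenness of each node: Cal:0, Dee:0, Esperanza:0, Grace:0, Kira:27, Lena:0, Omar:0, Uma:0, Zubin:0.
Kira has the largest value, 27, making it the main broker — the node through which the most shortest paths run.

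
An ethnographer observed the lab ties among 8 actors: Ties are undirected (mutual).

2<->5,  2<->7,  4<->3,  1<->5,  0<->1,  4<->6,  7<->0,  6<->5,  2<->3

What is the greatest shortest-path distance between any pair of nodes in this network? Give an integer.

4

Eccentricity of each node (its greatest distance to any other): 0:4, 1:3, 2:2, 3:3, 4:4, 5:2, 6:3, 7:3.
The maximum eccentricity is 4, realized for instance by the pair 4–0 via 4 – 3 – 2 – 7 – 0. So the diameter is 4.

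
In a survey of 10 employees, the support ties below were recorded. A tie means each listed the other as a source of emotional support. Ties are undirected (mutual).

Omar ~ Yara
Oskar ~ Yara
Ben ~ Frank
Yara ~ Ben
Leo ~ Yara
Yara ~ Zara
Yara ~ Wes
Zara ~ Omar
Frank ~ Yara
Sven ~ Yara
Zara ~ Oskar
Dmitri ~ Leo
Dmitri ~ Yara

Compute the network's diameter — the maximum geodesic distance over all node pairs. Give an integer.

2

Eccentricity of each node (its greatest distance to any other): Ben:2, Dmitri:2, Frank:2, Leo:2, Omar:2, Oskar:2, Sven:2, Wes:2, Yara:1, Zara:2.
The maximum eccentricity is 2, realized for instance by the pair Ben–Dmitri via Ben – Yara – Dmitri. So the diameter is 2.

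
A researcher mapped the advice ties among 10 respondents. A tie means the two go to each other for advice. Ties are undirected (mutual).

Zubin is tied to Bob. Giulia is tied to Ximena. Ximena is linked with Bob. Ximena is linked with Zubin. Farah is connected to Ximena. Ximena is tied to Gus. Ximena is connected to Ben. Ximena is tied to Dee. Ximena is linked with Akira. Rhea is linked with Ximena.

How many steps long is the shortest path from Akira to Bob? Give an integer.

2

One shortest route is Akira – Ximena – Bob, which uses 2 edges, and Akira and Bob are not directly tied, so nothing shorter exists. So d(Akira,Bob) = 2.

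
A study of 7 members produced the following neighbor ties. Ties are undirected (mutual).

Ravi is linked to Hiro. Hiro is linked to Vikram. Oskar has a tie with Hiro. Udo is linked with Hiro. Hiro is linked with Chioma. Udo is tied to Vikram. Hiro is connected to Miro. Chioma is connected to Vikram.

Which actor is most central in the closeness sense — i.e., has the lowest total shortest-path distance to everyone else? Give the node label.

Farness (sum of distances to all others) for each node — Chioma:10, Hiro:6, Miro:11, Oskar:11, Ravi:11, Udo:10, Vikram:9.
The smallest farness is 6, for Hiro, so Hiro has the highest closeness.

Hiro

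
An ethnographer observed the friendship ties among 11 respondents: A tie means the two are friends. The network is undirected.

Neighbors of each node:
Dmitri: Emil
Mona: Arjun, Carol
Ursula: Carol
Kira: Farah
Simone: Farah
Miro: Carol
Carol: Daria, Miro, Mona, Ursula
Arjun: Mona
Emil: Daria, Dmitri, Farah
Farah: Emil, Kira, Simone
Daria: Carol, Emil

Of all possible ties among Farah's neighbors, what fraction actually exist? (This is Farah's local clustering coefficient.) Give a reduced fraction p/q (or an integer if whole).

0

Farah's neighbors: Emil, Kira, and Simone (k = 3).
Possible neighbor pairs: C(3,2) = 3. Edges among them: none → e = 0.
Clustering(Farah) = 0/3 = 0.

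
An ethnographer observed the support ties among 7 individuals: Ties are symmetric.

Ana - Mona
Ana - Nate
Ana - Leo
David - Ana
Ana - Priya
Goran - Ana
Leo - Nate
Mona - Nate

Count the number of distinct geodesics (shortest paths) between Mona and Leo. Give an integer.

2

The shortest distance is 2. The length-2 paths are: Mona–Ana–Leo; Mona–Nate–Leo.
That gives 2 distinct shortest paths.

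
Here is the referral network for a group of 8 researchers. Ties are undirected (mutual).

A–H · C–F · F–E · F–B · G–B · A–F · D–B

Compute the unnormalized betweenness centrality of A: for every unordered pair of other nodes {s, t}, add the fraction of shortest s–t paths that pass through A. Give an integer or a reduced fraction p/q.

Pairs whose geodesics pass through A — B–H: 1; D–H: 1; G–H: 1; F–H: 1; C–H: 1; H–E: 1.
All other pairs contribute 0.
Summing the contributions gives betweenness(A) = 6.

6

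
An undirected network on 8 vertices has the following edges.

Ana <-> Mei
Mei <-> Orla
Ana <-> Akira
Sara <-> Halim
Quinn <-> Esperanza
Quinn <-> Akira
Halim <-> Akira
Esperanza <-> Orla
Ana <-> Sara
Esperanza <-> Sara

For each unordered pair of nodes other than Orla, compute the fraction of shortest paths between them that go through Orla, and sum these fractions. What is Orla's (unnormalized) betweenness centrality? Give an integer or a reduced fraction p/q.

3/2

Pairs whose geodesics pass through Orla — Quinn–Mei: 1/2; Esperanza–Mei: 1.
All other pairs contribute 0.
Summing the contributions gives betweenness(Orla) = 3/2.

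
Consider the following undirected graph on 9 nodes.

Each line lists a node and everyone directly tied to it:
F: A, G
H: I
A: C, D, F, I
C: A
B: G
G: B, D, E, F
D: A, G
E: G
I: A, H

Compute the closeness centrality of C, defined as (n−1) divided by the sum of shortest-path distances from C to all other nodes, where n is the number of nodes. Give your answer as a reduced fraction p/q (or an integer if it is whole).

Distances from C: A:1, B:4, D:2, E:4, F:2, G:3, H:3, I:2. Sum = 21.
n = 9, so closeness = 8/21.

8/21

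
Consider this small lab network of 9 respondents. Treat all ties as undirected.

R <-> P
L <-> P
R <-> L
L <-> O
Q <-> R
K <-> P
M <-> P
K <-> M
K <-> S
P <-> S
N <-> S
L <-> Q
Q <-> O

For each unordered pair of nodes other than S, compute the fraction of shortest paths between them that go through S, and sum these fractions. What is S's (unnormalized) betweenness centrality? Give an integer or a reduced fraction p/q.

Pairs whose geodesics pass through S — K–N: 1; M–N: 2/2; P–N: 1; N–Q: 2/2; N–L: 1; N–R: 1; N–O: 1.
All other pairs contribute 0.
Summing the contributions gives betweenness(S) = 7.

7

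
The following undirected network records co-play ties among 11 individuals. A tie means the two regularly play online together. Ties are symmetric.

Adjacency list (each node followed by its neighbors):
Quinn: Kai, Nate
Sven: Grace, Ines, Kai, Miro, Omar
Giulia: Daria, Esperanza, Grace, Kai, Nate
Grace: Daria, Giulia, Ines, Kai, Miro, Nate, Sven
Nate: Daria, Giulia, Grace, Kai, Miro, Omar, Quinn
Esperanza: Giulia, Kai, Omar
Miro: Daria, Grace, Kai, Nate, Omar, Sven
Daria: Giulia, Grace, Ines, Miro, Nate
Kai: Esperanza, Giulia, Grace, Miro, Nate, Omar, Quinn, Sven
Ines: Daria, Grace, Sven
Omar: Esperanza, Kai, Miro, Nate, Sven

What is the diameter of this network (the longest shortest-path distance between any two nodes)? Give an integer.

Eccentricity of each node (its greatest distance to any other): Daria:2, Esperanza:3, Giulia:2, Grace:2, Ines:3, Kai:2, Miro:2, Nate:2, Omar:2, Quinn:3, Sven:2.
The maximum eccentricity is 3, realized for instance by the pair Quinn–Ines via Quinn – Nate – Daria – Ines. So the diameter is 3.

3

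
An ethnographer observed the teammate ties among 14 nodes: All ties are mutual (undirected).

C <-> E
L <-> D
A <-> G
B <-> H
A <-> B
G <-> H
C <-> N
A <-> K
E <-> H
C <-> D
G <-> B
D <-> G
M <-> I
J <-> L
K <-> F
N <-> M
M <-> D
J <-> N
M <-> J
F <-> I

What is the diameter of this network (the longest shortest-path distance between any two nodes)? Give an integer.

Eccentricity of each node (its greatest distance to any other): A:4, B:4, C:4, D:3, E:5, F:5, G:3, H:4, I:4, J:4, K:4, L:4, M:3, N:4.
The maximum eccentricity is 5, realized for instance by the pair F–E via F – I – M – N – C – E. So the diameter is 5.

5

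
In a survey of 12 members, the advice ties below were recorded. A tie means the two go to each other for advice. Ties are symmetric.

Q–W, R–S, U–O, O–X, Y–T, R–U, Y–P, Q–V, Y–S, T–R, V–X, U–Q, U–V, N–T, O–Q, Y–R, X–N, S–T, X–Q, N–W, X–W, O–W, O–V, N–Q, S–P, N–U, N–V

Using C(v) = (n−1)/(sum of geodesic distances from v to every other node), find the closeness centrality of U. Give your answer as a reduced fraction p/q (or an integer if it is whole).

11/18

Distances from U: N:1, O:1, P:3, Q:1, R:1, S:2, T:2, V:1, W:2, X:2, Y:2. Sum = 18.
n = 12, so closeness = 11/18.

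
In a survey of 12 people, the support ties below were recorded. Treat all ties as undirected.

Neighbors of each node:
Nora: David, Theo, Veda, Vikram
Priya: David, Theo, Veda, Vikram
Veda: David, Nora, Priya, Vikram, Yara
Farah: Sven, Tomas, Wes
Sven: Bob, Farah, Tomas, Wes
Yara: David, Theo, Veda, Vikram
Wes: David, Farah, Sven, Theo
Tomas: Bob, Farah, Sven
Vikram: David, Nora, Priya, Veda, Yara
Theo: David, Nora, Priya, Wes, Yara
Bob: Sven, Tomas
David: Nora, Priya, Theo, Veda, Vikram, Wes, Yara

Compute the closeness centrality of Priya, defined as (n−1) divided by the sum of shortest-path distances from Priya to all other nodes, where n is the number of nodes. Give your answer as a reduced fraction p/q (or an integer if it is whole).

11/24

Distances from Priya: Bob:4, David:1, Farah:3, Nora:2, Sven:3, Theo:1, Tomas:4, Veda:1, Vikram:1, Wes:2, Yara:2. Sum = 24.
n = 12, so closeness = 11/24.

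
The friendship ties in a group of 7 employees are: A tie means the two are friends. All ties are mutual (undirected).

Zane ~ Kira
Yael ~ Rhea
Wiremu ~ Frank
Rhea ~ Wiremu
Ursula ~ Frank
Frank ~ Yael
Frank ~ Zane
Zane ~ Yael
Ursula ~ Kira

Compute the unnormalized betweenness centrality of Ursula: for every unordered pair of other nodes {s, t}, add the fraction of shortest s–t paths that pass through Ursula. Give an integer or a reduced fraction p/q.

Pairs whose geodesics pass through Ursula — Wiremu–Kira: 1/2; Frank–Kira: 1/2.
All other pairs contribute 0.
Summing the contributions gives betweenness(Ursula) = 1.

1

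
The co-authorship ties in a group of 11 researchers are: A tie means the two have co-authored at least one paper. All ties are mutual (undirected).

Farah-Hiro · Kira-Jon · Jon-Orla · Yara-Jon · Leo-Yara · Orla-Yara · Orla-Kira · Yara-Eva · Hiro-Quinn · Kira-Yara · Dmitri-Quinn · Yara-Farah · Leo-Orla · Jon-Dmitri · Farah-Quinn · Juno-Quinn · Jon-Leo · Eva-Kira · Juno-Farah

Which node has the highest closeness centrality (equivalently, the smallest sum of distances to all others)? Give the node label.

Yara

Farness (sum of distances to all others) for each node — Dmitri:19, Eva:22, Farah:16, Hiro:23, Jon:17, Juno:23, Kira:19, Leo:20, Orla:19, Quinn:20, Yara:14.
The smallest farness is 14, for Yara, so Yara has the highest closeness.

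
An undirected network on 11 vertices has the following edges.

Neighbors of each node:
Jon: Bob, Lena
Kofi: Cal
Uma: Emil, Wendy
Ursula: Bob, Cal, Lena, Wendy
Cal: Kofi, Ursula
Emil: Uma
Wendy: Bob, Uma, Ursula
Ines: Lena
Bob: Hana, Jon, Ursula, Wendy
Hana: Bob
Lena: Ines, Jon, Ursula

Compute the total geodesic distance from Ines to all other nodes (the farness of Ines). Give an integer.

Distances from Ines: Bob:3, Cal:3, Emil:5, Hana:4, Jon:2, Kofi:4, Lena:1, Uma:4, Ursula:2, Wendy:3.
Sum = 3 + 3 + 5 + 4 + 2 + 4 + 1 + 4 + 2 + 3 = 31.

31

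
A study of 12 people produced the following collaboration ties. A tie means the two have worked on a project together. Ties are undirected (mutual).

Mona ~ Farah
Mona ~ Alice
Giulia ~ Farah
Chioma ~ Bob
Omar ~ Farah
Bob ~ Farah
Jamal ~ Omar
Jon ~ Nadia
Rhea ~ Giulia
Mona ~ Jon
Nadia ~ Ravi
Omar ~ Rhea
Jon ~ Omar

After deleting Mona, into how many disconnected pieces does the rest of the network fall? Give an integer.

Without Mona, the remaining ties split the others into: {Bob, Chioma, Farah, Giulia, Jamal, Jon, Nadia, Omar, Ravi, Rhea}; {Alice}.
That's 2 separate components.

2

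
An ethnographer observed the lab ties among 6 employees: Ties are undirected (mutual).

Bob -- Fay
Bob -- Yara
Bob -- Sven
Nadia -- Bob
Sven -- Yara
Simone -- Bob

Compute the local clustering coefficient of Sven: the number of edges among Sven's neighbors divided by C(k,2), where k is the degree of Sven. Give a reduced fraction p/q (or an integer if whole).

Sven's neighbors: Bob and Yara (k = 2).
Possible neighbor pairs: C(2,2) = 1. Edges among them: Bob–Yara → e = 1.
Clustering(Sven) = 1/1.

1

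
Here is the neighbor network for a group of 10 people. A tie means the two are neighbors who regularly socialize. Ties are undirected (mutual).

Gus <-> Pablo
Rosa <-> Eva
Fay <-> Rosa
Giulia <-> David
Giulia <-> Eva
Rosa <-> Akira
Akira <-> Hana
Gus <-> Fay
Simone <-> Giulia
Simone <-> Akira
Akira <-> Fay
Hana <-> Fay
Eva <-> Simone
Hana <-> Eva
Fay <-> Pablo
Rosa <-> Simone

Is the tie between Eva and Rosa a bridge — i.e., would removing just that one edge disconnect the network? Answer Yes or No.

Even without that edge, Eva still reaches Rosa via Eva – Simone – Rosa, so the network stays connected. Not a bridge.

No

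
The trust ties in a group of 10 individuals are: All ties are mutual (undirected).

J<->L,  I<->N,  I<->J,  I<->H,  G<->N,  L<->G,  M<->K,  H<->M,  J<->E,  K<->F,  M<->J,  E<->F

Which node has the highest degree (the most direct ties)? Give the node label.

Degrees — E:2, F:2, G:2, H:2, I:3, J:4, K:2, L:2, M:3, N:2.
The maximum is 4, attained only by J.

J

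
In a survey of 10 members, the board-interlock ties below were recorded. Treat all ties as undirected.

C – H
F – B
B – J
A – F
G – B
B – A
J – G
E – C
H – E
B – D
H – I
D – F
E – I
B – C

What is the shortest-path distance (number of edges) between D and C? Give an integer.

2

One shortest route is D – B – C, which uses 2 edges, and D and C are not directly tied, so nothing shorter exists. So d(D,C) = 2.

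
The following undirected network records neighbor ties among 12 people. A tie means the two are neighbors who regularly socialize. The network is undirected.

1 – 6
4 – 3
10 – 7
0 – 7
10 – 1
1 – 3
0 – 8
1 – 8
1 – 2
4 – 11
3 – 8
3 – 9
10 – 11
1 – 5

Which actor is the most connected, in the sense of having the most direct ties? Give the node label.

1

Degrees — 0:2, 1:6, 2:1, 3:4, 4:2, 5:1, 6:1, 7:2, 8:3, 9:1, 10:3, 11:2.
The maximum is 6, attained only by 1.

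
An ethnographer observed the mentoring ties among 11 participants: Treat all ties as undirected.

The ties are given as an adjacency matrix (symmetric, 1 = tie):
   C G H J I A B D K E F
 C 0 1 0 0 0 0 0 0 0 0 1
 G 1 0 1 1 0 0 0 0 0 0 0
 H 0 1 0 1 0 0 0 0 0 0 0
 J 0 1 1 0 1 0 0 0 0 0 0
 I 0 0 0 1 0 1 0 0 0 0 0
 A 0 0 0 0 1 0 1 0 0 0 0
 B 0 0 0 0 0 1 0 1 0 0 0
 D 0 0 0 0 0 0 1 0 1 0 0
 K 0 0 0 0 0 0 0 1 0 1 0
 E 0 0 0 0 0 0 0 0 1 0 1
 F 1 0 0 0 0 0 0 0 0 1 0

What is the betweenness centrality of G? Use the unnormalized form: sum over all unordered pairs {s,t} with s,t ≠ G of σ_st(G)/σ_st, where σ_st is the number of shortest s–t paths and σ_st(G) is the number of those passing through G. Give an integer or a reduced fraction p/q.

12

Pairs whose geodesics pass through G — C–H: 1; C–J: 1; C–I: 1; C–A: 1; C–B: 1/2; H–K: 1; H–E: 1; H–F: 1; J–K: 1/2; J–E: 1; J–F: 1; I–E: 1/2; I–F: 1; A–F: 1/2.
All other pairs contribute 0.
Summing the contributions gives betweenness(G) = 12.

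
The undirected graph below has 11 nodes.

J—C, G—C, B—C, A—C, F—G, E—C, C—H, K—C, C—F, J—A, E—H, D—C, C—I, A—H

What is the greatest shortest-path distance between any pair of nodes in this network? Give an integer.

Eccentricity of each node (its greatest distance to any other): A:2, B:2, C:1, D:2, E:2, F:2, G:2, H:2, I:2, J:2, K:2.
The maximum eccentricity is 2, realized for instance by the pair G–J via G – C – J. So the diameter is 2.

2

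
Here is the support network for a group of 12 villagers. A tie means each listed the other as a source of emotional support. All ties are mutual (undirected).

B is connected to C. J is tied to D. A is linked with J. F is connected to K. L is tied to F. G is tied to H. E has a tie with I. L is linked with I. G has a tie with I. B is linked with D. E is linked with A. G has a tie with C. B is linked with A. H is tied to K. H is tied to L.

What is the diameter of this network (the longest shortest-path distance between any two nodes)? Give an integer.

6

Eccentricity of each node (its greatest distance to any other): A:5, B:5, C:4, D:6, E:4, F:6, G:4, H:5, I:4, J:6, K:6, L:5.
The maximum eccentricity is 6, realized for instance by the pair J–K via J – A – E – I – G – H – K. So the diameter is 6.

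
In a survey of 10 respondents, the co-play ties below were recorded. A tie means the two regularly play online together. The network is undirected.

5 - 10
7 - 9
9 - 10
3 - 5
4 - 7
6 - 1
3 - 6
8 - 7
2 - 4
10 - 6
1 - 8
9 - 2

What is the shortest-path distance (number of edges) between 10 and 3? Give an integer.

2

One shortest route is 10 – 5 – 3, which uses 2 edges, and 10 and 3 are not directly tied, so nothing shorter exists. So d(10,3) = 2.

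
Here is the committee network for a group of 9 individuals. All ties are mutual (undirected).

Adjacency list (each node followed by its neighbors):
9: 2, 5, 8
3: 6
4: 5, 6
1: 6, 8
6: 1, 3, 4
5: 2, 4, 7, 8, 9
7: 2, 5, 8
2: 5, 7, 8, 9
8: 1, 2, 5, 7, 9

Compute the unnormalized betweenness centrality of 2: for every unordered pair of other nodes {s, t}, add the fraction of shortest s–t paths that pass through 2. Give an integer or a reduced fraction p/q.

1/3

Pairs whose geodesics pass through 2 — 9–7: 1/3.
All other pairs contribute 0.
Summing the contributions gives betweenness(2) = 1/3.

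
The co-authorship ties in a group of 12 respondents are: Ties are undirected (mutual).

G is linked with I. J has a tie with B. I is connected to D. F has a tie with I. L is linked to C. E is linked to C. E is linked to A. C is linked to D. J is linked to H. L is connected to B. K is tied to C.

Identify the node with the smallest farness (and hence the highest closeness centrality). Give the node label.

Farness (sum of distances to all others) for each node — A:41, B:33, C:23, D:27, E:31, F:43, G:43, H:51, I:33, J:41, K:33, L:27.
The smallest farness is 23, for C, so C has the highest closeness.

C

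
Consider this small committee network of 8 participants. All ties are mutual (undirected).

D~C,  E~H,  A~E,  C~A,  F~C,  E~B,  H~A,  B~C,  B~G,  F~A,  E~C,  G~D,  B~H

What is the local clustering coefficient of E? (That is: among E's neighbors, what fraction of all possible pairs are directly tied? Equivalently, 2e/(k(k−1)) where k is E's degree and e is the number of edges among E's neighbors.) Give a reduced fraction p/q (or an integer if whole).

E's neighbors: A, B, C, and H (k = 4).
Possible neighbor pairs: C(4,2) = 6. Edges among them: A–C, A–H, B–C, B–H → e = 4.
Clustering(E) = 4/6 = 2/3.

2/3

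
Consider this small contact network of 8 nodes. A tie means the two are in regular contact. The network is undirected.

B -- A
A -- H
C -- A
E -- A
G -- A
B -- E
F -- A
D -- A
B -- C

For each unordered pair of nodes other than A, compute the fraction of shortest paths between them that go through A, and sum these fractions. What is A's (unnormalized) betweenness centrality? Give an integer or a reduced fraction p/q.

37/2

Pairs whose geodesics pass through A — G–C: 1; G–F: 1; G–B: 1; G–D: 1; G–E: 1; G–H: 1; C–F: 1; C–D: 1; C–E: 1/2; C–H: 1; F–B: 1; F–D: 1; F–E: 1; F–H: 1 … (+5 more pairs).
All other pairs contribute 0.
Summing the contributions gives betweenness(A) = 37/2.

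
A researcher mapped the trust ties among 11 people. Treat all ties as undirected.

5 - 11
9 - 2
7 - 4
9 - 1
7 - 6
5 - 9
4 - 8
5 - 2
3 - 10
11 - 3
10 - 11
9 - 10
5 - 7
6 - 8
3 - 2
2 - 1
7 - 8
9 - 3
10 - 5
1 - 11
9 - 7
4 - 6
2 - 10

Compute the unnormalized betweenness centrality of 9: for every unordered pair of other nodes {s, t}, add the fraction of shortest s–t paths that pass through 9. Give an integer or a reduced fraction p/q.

53/4

Pairs whose geodesics pass through 9 — 1–3: 1/3; 1–10: 1/3; 1–5: 1/3; 1–8: 1; 1–6: 1; 1–4: 1; 1–7: 1; 3–5: 1/4; 3–8: 1; 3–6: 1; 3–4: 1; 3–7: 1; 10–8: 1/2; 10–6: 1/2 … (+6 more pairs).
All other pairs contribute 0.
Summing the contributions gives betweenness(9) = 53/4.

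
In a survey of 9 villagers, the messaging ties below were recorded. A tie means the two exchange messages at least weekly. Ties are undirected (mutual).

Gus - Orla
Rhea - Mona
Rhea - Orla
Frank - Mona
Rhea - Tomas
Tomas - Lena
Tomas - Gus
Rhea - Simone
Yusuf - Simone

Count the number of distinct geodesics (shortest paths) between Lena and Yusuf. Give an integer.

The shortest distance is 4, and the only length-4 path is Lena–Tomas–Rhea–Simone–Yusuf. So there is exactly 1 shortest path.

1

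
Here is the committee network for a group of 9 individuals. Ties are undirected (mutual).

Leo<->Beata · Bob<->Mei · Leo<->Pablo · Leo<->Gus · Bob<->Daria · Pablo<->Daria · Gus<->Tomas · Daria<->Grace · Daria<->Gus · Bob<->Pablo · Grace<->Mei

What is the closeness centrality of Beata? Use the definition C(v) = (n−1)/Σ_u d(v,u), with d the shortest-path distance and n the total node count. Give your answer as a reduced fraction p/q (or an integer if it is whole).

Distances from Beata: Bob:3, Daria:3, Grace:4, Gus:2, Leo:1, Mei:4, Pablo:2, Tomas:3. Sum = 22.
n = 9, so closeness = 8/22 = 4/11.

4/11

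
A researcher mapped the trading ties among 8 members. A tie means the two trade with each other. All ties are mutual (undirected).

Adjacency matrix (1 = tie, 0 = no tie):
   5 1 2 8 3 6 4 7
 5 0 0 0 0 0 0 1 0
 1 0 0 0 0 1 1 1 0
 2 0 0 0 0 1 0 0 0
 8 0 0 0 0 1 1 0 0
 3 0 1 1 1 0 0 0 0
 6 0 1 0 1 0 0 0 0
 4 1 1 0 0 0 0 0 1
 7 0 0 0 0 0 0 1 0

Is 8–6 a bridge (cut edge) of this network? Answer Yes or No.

No

Even without that edge, 8 still reaches 6 via 8 – 3 – 1 – 6, so the network stays connected. Not a bridge.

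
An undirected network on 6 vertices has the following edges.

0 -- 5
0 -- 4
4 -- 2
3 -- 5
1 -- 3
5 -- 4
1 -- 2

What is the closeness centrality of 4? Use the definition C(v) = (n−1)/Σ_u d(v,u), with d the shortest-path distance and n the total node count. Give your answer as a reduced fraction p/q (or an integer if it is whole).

Distances from 4: 0:1, 1:2, 2:1, 3:2, 5:1. Sum = 7.
n = 6, so closeness = 5/7.

5/7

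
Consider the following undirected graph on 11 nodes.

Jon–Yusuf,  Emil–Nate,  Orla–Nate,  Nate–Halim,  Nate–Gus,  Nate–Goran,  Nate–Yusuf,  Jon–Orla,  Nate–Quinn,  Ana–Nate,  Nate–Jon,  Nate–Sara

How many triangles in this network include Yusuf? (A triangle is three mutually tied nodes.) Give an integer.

1

Yusuf's neighbors: Jon and Nate.
Neighbor pairs that are themselves tied: Yusuf–Jon–Nate. Each forms one triangle with Yusuf, for 1 in total.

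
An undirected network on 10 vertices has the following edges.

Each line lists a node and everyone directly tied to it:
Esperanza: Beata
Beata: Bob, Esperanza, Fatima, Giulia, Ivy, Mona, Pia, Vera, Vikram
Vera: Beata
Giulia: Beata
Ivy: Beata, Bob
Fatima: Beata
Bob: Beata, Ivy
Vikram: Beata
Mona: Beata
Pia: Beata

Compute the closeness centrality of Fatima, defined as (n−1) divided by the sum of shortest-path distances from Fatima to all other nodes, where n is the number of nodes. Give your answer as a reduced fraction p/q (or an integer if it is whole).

Distances from Fatima: Beata:1, Bob:2, Esperanza:2, Giulia:2, Ivy:2, Mona:2, Pia:2, Vera:2, Vikram:2. Sum = 17.
n = 10, so closeness = 9/17.

9/17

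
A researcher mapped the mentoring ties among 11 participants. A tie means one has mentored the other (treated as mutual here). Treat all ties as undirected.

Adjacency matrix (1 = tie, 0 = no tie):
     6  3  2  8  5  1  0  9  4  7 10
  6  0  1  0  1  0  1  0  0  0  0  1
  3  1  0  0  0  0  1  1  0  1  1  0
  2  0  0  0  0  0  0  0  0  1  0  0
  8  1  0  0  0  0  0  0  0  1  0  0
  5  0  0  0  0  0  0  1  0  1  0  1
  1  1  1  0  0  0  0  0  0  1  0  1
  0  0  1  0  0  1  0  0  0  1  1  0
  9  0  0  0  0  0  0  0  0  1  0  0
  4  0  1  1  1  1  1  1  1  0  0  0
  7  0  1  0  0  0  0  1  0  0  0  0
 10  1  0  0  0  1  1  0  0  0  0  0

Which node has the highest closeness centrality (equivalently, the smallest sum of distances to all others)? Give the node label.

Farness (sum of distances to all others) for each node — 0:16, 1:16, 2:22, 3:15, 4:13, 5:17, 6:18, 7:22, 8:19, 9:22, 10:20.
The smallest farness is 13, for 4, so 4 has the highest closeness.

4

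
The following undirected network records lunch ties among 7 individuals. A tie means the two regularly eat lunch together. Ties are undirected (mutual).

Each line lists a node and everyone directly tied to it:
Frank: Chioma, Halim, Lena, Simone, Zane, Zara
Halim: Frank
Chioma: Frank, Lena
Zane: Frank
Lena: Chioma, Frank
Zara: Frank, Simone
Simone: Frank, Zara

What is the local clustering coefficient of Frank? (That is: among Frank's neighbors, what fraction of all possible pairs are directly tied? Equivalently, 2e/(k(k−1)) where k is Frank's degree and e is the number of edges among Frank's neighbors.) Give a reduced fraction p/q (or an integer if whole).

2/15

Frank's neighbors: Chioma, Halim, Lena, Simone, Zane, and Zara (k = 6).
Possible neighbor pairs: C(6,2) = 15. Edges among them: Chioma–Lena, Simone–Zara → e = 2.
Clustering(Frank) = 2/15.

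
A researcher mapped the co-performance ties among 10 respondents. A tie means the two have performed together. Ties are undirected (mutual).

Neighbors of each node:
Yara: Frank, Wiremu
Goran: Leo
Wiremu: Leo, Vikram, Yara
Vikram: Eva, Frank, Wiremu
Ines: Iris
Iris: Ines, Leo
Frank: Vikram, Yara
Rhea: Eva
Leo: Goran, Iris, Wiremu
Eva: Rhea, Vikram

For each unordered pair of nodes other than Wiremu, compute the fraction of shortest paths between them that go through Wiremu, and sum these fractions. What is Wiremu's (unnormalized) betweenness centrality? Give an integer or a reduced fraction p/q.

Pairs whose geodesics pass through Wiremu — Frank–Leo: 2/2; Frank–Iris: 2/2; Frank–Ines: 2/2; Frank–Goran: 2/2; Leo–Vikram: 1; Leo–Yara: 1; Leo–Eva: 1; Leo–Rhea: 1; Vikram–Iris: 1; Vikram–Yara: 1/2; Vikram–Ines: 1; Vikram–Goran: 1; Iris–Yara: 1; Iris–Eva: 1 … (+9 more pairs).
All other pairs contribute 0.
Summing the contributions gives betweenness(Wiremu) = 43/2.

43/2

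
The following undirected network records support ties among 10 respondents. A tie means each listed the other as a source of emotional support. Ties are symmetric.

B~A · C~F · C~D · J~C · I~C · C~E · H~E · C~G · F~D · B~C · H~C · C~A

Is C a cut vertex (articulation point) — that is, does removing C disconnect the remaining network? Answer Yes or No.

Yes

Removing C leaves {G} with no path to {E and H}, so the network splits into 6 components. C is a cut vertex.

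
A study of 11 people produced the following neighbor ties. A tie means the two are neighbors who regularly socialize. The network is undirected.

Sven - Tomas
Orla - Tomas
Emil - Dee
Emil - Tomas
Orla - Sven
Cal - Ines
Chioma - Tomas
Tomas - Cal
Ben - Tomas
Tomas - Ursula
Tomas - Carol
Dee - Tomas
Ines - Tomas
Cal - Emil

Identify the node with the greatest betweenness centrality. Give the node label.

Tomas

Unnormalized betweenness of each node: Ben:0, Cal:1/2, Carol:0, Chioma:0, Dee:0, Emil:1/2, Ines:0, Orla:0, Sven:0, Tomas:40, Ursula:0.
Tomas has the largest value, 40, making it the main broker — the node through which the most shortest paths run.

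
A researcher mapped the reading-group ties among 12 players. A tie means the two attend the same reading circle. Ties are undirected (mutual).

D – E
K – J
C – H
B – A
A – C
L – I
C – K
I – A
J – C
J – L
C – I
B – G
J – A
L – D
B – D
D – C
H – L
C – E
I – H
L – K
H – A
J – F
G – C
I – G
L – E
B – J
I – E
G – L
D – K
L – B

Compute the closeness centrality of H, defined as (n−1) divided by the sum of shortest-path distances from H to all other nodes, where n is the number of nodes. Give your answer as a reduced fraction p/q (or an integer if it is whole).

11/19

Distances from H: A:1, B:2, C:1, D:2, E:2, F:3, G:2, I:1, J:2, K:2, L:1. Sum = 19.
n = 12, so closeness = 11/19.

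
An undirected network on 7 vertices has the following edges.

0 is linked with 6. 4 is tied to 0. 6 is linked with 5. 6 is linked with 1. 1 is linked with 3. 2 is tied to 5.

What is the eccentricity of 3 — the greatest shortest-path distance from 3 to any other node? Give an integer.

Distances from 3: 0:3, 1:1, 2:4, 4:4, 5:3, 6:2.
The largest is 4 (to 4 and 2), so the eccentricity of 3 is 4.

4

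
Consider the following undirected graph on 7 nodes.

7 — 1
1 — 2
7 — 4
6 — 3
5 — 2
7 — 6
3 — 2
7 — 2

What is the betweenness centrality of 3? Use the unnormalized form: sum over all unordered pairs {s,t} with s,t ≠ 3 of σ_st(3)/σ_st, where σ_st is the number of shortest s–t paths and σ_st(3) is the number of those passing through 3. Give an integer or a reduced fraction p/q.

1

Pairs whose geodesics pass through 3 — 6–5: 1/2; 6–2: 1/2.
All other pairs contribute 0.
Summing the contributions gives betweenness(3) = 1.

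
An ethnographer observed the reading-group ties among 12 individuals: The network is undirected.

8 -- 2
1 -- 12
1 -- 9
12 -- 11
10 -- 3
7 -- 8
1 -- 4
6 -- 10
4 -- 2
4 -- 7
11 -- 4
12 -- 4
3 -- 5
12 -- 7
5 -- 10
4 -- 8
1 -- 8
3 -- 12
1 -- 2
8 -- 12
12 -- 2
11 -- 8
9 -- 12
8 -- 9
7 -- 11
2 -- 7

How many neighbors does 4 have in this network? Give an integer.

4 is directly tied to 1, 2, 7, 8, 11, and 12. That is 6 neighbors, so the degree of 4 is 6.

6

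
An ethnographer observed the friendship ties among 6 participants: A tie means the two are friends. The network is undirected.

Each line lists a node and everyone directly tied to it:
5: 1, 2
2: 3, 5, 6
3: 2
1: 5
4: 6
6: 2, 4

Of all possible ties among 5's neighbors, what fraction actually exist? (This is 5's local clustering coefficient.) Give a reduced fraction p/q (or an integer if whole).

5's neighbors: 1 and 2 (k = 2).
Possible neighbor pairs: C(2,2) = 1. Edges among them: none → e = 0.
Clustering(5) = 0/1.

0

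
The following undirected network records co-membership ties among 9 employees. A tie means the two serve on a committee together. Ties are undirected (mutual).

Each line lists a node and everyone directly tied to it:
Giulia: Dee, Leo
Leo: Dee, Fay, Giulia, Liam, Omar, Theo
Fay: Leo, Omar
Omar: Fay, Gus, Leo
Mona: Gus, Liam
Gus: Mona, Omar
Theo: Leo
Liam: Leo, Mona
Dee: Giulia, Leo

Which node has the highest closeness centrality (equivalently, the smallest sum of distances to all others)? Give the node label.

Farness (sum of distances to all others) for each node — Dee:16, Fay:15, Giulia:16, Gus:17, Leo:10, Liam:14, Mona:18, Omar:13, Theo:17.
The smallest farness is 10, for Leo, so Leo has the highest closeness.

Leo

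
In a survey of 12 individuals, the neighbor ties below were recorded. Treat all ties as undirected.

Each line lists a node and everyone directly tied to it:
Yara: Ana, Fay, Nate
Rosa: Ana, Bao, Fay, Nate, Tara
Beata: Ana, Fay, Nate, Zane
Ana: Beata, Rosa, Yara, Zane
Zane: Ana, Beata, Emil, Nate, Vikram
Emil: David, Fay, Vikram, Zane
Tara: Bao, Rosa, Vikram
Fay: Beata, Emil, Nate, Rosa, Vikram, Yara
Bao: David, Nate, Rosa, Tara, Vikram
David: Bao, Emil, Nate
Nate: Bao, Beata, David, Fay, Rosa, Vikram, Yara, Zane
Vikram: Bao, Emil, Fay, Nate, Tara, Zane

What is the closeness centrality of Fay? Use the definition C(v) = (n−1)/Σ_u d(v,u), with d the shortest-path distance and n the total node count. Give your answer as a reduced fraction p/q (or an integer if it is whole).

Distances from Fay: Ana:2, Bao:2, Beata:1, David:2, Emil:1, Nate:1, Rosa:1, Tara:2, Vikram:1, Yara:1, Zane:2. Sum = 16.
n = 12, so closeness = 11/16.

11/16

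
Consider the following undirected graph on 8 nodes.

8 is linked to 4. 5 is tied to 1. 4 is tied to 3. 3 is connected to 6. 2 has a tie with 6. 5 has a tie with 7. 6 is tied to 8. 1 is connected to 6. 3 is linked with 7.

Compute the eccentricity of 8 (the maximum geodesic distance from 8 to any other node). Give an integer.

Distances from 8: 1:2, 2:2, 3:2, 4:1, 5:3, 6:1, 7:3.
The largest is 3 (to 7 and 5), so the eccentricity of 8 is 3.

3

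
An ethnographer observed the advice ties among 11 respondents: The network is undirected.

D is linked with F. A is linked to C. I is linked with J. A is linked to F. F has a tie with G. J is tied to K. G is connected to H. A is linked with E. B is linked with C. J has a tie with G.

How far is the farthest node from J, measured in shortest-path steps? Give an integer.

5

Distances from J: A:3, B:5, C:4, D:3, E:4, F:2, G:1, H:2, I:1, K:1.
The largest is 5 (to B), so the eccentricity of J is 5.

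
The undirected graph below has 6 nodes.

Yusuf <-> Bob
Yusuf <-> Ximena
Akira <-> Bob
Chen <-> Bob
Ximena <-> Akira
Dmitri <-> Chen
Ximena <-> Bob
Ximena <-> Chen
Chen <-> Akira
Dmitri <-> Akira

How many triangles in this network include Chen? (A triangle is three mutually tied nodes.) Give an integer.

Chen's neighbors: Akira, Bob, Dmitri, and Ximena.
Neighbor pairs that are themselves tied: Chen–Akira–Bob; Chen–Akira–Dmitri; Chen–Akira–Ximena; Chen–Bob–Ximena. Each forms one triangle with Chen, for 4 in total.

4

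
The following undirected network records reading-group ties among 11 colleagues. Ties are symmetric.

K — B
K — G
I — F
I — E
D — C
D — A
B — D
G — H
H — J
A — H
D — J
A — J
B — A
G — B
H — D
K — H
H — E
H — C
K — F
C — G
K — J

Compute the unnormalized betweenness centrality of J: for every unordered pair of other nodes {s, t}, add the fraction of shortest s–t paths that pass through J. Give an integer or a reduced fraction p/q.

Pairs whose geodesics pass through J — A–K: 1/3; A–F: 1/3; K–D: 1/3; D–F: 1/3.
All other pairs contribute 0.
Summing the contributions gives betweenness(J) = 4/3.

4/3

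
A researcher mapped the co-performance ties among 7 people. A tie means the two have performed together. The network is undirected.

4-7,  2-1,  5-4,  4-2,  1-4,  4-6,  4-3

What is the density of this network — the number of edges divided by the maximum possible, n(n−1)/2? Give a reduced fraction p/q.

1/3

There are 7 edges and 7 nodes, so the maximum possible is C(7,2) = 21.
Density = 7/21 = 1/3.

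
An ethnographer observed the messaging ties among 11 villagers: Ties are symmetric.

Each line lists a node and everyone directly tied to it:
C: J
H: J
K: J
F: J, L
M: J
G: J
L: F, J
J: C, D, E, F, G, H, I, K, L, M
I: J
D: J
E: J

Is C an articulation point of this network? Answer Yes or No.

Even without C, every remaining node can still reach every other (the residual graph is connected), so C is not a cut vertex.

No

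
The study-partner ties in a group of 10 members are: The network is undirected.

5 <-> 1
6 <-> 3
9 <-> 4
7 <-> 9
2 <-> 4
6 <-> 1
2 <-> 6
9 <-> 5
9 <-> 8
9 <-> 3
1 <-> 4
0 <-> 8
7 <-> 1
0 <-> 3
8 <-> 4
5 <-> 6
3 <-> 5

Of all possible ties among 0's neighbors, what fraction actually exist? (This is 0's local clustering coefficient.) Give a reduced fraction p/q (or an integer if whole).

0's neighbors: 3 and 8 (k = 2).
Possible neighbor pairs: C(2,2) = 1. Edges among them: none → e = 0.
Clustering(0) = 0/1.

0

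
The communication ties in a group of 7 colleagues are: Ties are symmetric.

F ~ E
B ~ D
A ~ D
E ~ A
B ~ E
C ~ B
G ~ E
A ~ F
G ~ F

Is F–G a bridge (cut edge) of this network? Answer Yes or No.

Even without that edge, F still reaches G via F – E – G, so the network stays connected. Not a bridge.

No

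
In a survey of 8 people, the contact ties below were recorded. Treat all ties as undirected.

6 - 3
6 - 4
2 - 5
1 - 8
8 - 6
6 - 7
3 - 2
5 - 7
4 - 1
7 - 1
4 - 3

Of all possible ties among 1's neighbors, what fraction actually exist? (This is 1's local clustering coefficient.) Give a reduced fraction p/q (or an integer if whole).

1's neighbors: 4, 7, and 8 (k = 3).
Possible neighbor pairs: C(3,2) = 3. Edges among them: none → e = 0.
Clustering(1) = 0/3 = 0.

0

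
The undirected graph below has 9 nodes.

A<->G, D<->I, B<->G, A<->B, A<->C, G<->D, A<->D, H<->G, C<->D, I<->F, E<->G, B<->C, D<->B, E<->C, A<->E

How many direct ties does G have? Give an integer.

5

G is directly tied to A, B, D, E, and H. That is 5 neighbors, so the degree of G is 5.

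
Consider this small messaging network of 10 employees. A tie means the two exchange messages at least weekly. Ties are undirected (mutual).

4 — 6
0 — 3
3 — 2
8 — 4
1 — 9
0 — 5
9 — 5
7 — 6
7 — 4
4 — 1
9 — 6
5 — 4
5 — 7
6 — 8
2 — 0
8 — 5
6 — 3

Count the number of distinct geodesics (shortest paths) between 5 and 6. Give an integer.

4

The shortest distance is 2. The length-2 paths are: 5–9–6; 5–8–6; 5–4–6; 5–7–6.
That gives 4 distinct shortest paths.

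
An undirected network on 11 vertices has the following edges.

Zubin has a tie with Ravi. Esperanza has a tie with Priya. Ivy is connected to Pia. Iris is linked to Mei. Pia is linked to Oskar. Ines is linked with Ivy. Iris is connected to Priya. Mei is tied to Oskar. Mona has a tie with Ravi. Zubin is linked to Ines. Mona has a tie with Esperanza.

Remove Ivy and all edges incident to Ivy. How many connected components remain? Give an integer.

Ivy's neighbors (Ines and Pia) remain reachable from one another through other ties, so the rest of the network stays in one piece.

1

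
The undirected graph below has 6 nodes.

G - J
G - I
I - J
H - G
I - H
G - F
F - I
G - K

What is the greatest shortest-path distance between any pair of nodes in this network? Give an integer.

2

Eccentricity of each node (its greatest distance to any other): F:2, G:1, H:2, I:2, J:2, K:2.
The maximum eccentricity is 2, realized for instance by the pair I–K via I – G – K. So the diameter is 2.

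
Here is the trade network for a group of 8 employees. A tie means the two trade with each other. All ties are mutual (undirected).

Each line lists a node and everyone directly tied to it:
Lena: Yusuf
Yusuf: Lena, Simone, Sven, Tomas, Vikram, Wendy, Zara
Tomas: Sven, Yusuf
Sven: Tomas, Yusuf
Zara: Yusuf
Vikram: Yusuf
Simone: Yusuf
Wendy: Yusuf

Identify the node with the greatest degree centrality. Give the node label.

Yusuf

Degrees — Lena:1, Simone:1, Sven:2, Tomas:2, Vikram:1, Wendy:1, Yusuf:7, Zara:1.
The maximum is 7, attained only by Yusuf.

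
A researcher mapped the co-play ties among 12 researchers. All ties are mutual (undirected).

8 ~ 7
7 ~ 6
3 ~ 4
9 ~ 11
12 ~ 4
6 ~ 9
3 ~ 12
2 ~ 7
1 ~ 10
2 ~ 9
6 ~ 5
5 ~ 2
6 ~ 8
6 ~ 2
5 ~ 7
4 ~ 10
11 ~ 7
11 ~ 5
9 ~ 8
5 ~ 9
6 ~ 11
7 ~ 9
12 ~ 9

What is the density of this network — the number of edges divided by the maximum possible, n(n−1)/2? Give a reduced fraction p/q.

There are 23 edges and 12 nodes, so the maximum possible is C(12,2) = 66.
Density = 23/66.

23/66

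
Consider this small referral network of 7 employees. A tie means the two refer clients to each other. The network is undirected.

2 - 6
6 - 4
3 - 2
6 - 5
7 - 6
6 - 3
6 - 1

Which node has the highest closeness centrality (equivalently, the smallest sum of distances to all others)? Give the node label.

Farness (sum of distances to all others) for each node — 1:11, 2:10, 3:10, 4:11, 5:11, 6:6, 7:11.
The smallest farness is 6, for 6, so 6 has the highest closeness.

6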